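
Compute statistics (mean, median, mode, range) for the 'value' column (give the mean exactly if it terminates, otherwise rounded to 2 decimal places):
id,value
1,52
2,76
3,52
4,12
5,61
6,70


Data: [52, 76, 52, 12, 61, 70]
Count: 6
Sum: 323
Mean: 323/6 ≈ 53.83 (rounded to 2 decimal places)
Sorted: [12, 52, 52, 61, 70, 76]
Median: 56.5
Mode: 52 (2 times)
Range: 76 - 12 = 64
Min: 12, Max: 76

mean≈53.83, median=56.5, mode=52, range=64


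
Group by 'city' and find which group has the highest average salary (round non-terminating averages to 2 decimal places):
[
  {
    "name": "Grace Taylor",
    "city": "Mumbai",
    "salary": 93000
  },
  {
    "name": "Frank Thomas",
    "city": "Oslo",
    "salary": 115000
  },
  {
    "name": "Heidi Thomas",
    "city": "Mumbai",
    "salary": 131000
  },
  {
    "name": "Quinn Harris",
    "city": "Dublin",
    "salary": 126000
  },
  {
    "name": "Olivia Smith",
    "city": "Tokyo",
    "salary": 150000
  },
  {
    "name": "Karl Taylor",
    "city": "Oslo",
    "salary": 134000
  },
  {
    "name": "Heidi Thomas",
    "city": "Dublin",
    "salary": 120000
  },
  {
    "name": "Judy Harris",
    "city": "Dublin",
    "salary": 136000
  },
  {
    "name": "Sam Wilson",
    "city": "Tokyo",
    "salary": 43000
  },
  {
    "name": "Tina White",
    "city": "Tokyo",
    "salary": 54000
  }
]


Group by: city

Groups:
  Dublin: 3 people, avg salary = 382000/3 ≈ $127333.33
  Mumbai: 2 people, avg salary = 224000/2 = $112000
  Oslo: 2 people, avg salary = 249000/2 = $124500
  Tokyo: 3 people, avg salary = 247000/3 ≈ $82333.33

Highest average salary: Dublin (≈$127333.33)

Dublin (≈$127333.33)


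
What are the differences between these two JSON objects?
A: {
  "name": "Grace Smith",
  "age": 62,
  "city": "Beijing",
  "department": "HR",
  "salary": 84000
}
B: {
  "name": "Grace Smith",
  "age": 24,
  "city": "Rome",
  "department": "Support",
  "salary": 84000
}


Comparing each field (in key order):
  name: same
  age: DIFFERENT
  city: DIFFERENT
  department: DIFFERENT
  salary: same
Differences:
  age: 62 -> 24
  city: Beijing -> Rome
  department: HR -> Support

3 field(s) changed

3 changes: age, city, department


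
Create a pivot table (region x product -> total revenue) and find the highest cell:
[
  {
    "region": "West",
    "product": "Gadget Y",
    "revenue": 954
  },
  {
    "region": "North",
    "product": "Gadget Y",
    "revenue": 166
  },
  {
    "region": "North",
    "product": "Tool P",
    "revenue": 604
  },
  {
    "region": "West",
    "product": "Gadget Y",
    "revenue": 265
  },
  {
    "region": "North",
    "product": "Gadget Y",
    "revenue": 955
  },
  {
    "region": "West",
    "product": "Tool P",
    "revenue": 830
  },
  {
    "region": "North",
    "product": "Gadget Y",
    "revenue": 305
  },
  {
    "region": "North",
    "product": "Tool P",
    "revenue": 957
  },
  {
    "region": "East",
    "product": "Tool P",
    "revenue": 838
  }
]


Pivot: region (rows) x product (columns) -> total revenue

     Gadget Y      Tool P      
East             0           838  
North         1426          1561  
West          1219           830  

Highest: North / Tool P = $1561

North / Tool P = $1561


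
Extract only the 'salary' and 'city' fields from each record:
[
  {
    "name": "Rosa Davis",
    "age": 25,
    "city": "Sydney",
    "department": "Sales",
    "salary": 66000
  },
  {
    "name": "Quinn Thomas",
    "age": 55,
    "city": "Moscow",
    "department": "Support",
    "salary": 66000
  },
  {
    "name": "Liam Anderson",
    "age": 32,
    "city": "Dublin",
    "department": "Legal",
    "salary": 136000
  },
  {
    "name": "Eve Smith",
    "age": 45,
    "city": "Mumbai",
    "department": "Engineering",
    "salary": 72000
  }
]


Original: 4 records with fields: name, age, city, department, salary
Keep: ['salary', 'city']
Drop: ['name', 'age', 'department']
Result: 4 records, 2 fields each

[
  {
    "salary": 66000,
    "city": "Sydney"
  },
  {
    "salary": 66000,
    "city": "Moscow"
  },
  {
    "salary": 136000,
    "city": "Dublin"
  },
  {
    "salary": 72000,
    "city": "Mumbai"
  }
]


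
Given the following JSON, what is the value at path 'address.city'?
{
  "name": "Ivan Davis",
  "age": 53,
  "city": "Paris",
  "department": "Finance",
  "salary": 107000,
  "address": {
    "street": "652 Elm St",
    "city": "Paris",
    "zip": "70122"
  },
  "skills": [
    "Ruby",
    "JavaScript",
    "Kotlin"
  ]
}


Query: address.city
Path: address -> city
Value: Paris

Paris


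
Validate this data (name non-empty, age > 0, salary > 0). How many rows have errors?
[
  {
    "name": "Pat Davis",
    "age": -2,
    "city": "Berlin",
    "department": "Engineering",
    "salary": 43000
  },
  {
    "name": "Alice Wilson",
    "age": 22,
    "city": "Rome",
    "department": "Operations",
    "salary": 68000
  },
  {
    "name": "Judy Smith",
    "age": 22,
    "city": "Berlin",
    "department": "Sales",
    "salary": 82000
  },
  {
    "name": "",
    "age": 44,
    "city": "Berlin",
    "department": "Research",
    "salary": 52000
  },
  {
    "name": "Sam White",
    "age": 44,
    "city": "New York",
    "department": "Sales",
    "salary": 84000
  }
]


Validating 5 records:
Rules: name non-empty, age > 0, salary > 0

  Row 1 (Pat Davis): negative age: -2
  Row 2 (Alice Wilson): OK
  Row 3 (Judy Smith): OK
  Row 4 (???): empty name
  Row 5 (Sam White): OK

Total errors: 2

2 errors


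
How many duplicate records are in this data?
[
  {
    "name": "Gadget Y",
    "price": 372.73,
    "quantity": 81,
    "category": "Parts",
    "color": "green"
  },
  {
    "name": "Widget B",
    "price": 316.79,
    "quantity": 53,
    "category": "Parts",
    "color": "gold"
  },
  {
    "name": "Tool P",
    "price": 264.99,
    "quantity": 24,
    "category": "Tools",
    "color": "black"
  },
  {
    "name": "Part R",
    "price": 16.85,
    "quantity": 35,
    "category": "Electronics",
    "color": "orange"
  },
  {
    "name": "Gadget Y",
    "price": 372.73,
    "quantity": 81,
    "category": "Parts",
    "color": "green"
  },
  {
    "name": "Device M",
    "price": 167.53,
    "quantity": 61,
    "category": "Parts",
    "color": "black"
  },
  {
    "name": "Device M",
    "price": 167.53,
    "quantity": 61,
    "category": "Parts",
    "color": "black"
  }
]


Checking 7 records for duplicates:

  Row 1: Gadget Y ($372.73, qty 81)
  Row 2: Widget B ($316.79, qty 53)
  Row 3: Tool P ($264.99, qty 24)
  Row 4: Part R ($16.85, qty 35)
  Row 5: Gadget Y ($372.73, qty 81) <-- DUPLICATE
  Row 6: Device M ($167.53, qty 61)
  Row 7: Device M ($167.53, qty 61) <-- DUPLICATE

Duplicates found: 2
Unique records: 5

2 duplicates, 5 unique


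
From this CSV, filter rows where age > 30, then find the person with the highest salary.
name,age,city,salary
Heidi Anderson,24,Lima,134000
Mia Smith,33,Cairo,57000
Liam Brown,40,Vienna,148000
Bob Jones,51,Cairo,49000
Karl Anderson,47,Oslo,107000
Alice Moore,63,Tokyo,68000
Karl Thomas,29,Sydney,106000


Filter: age > 30
Sort by: salary (descending)

Filtered records (5):
  Liam Brown, age 40, salary $148000
  Karl Anderson, age 47, salary $107000
  Alice Moore, age 63, salary $68000
  Mia Smith, age 33, salary $57000
  Bob Jones, age 51, salary $49000

Highest salary: Liam Brown ($148000)

Liam Brown


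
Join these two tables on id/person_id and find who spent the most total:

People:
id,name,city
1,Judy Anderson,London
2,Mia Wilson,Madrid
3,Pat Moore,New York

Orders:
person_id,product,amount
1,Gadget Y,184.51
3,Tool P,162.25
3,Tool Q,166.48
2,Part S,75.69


Join on: people.id = orders.person_id

Joined rows:
  Judy Anderson (London) bought Gadget Y for $184.51
  Pat Moore (New York) bought Tool P for $162.25
  Pat Moore (New York) bought Tool Q for $166.48
  Mia Wilson (Madrid) bought Part S for $75.69

Total per person:
  Pat Moore: $328.73
  Judy Anderson: $184.51
  Mia Wilson: $75.69

Top spender: Pat Moore ($328.73)

Pat Moore ($328.73)


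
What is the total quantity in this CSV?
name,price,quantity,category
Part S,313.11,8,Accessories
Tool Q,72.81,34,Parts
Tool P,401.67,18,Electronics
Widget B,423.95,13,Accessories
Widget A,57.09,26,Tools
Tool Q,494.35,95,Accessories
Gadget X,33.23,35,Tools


Computing total quantity:
Values: [8, 34, 18, 13, 26, 95, 35]
Sum = 229

229


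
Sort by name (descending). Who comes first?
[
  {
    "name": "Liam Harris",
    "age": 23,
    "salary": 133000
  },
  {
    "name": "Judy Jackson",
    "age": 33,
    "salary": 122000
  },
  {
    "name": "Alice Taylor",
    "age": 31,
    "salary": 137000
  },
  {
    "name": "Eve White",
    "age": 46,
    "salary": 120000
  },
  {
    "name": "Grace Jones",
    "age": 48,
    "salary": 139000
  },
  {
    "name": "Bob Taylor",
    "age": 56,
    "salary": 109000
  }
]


Sort by: name (descending)

Sorted order:
  1. Liam Harris (name = Liam Harris)
  2. Judy Jackson (name = Judy Jackson)
  3. Grace Jones (name = Grace Jones)
  4. Eve White (name = Eve White)
  5. Bob Taylor (name = Bob Taylor)
  6. Alice Taylor (name = Alice Taylor)

First: Liam Harris

Liam Harris


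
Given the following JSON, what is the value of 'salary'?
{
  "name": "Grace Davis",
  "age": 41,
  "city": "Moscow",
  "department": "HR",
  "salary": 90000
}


Looking up field 'salary'
Value: 90000

90000


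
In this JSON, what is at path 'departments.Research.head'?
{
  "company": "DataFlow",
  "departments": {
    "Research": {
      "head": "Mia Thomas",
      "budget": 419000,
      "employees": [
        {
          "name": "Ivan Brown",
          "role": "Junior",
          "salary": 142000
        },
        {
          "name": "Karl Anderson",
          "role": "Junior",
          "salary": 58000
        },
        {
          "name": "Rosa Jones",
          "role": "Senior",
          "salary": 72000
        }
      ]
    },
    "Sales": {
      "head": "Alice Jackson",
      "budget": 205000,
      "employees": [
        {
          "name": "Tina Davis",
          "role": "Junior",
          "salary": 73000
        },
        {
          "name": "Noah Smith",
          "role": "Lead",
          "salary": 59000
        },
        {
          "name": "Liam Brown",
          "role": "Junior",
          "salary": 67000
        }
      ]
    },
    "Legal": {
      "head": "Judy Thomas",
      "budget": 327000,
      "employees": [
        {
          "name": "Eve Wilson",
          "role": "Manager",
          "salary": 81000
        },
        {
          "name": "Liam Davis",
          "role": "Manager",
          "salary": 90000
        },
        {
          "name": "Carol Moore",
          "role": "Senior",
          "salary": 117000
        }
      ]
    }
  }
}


Path: departments.Research.head

Navigate:
  -> departments
  -> Research
  -> head = 'Mia Thomas'

Mia Thomas


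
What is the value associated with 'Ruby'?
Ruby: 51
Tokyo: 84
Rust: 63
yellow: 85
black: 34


Looking up key 'Ruby'
Value: 51

51


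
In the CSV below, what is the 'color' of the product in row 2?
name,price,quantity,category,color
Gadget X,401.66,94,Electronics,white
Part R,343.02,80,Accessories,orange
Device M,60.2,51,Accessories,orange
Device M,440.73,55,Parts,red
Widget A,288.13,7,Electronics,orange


Query: Row 2 ('Part R'), column 'color'
Value: orange

orange


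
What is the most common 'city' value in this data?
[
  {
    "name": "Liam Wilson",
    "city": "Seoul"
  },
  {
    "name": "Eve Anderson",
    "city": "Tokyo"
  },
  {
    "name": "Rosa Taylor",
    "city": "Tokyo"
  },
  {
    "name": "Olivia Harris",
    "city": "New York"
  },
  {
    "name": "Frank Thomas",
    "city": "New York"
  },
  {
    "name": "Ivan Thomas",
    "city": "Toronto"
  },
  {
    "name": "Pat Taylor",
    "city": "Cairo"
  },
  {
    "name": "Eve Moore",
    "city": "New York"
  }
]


Counting 'city' values across 8 records:

  New York: 3 ###
  Tokyo: 2 ##
  Seoul: 1 #
  Toronto: 1 #
  Cairo: 1 #

Most common: New York (3 times)

New York (3 times)


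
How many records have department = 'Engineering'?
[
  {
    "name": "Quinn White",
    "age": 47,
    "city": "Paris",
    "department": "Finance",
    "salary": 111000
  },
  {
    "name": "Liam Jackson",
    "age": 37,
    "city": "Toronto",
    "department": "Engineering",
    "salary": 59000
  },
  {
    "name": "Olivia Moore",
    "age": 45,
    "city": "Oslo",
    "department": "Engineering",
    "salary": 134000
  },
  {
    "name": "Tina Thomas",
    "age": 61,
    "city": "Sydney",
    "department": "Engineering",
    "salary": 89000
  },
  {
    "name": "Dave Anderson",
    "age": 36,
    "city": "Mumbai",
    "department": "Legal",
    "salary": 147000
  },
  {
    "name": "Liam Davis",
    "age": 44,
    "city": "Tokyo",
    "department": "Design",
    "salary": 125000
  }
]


Data: 6 records
Condition: department = 'Engineering'

Checking each record:
  Quinn White: Finance
  Liam Jackson: Engineering MATCH
  Olivia Moore: Engineering MATCH
  Tina Thomas: Engineering MATCH
  Dave Anderson: Legal
  Liam Davis: Design

Count: 3

3


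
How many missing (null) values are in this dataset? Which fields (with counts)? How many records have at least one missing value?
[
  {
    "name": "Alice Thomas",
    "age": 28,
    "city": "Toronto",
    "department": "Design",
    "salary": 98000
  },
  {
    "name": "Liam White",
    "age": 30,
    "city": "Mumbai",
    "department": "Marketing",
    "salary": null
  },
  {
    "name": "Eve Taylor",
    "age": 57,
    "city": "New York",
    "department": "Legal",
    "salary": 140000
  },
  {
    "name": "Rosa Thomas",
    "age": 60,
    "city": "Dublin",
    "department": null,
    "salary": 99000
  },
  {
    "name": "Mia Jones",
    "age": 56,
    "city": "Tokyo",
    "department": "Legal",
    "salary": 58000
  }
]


Checking for missing (null) values in 5 records:

  Alice Thomas: complete
  Liam White: salary
  Eve Taylor: complete
  Rosa Thomas: department
  Mia Jones: complete

Per field:
  name: 0 missing
  age: 0 missing
  city: 0 missing
  department: 1 missing
  salary: 1 missing

Total missing values: 2
Records with any missing: 2

2 missing values (department: 1, salary: 1); 2 incomplete records


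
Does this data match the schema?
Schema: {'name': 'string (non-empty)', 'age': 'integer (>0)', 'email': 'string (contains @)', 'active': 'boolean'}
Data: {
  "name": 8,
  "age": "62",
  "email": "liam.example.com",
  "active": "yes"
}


Validating each field against schema:
  name: FAIL (8 is not a string)
  age: FAIL ("62" is not an integer)
  email: FAIL ("liam.example.com" does not contain @)
  active: FAIL ("yes" is not a boolean)

Result: INVALID (4 errors: name, age, email, active)

INVALID (4 errors: name, age, email, active)


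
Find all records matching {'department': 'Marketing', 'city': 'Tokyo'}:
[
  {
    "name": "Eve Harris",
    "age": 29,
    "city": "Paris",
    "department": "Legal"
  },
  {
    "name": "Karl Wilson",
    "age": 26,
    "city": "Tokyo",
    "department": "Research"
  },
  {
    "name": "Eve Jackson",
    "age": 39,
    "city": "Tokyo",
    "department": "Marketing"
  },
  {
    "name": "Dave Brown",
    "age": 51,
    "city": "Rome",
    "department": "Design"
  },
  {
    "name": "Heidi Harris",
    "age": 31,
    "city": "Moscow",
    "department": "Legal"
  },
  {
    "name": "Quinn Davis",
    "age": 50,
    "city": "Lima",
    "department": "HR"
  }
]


Search criteria: {'department': 'Marketing', 'city': 'Tokyo'}

Checking 6 records:
  Eve Harris: {department: Legal, city: Paris}
  Karl Wilson: {department: Research, city: Tokyo}
  Eve Jackson: {department: Marketing, city: Tokyo} <-- MATCH
  Dave Brown: {department: Design, city: Rome}
  Heidi Harris: {department: Legal, city: Moscow}
  Quinn Davis: {department: HR, city: Lima}

Matches: ["Eve Jackson"]

["Eve Jackson"]


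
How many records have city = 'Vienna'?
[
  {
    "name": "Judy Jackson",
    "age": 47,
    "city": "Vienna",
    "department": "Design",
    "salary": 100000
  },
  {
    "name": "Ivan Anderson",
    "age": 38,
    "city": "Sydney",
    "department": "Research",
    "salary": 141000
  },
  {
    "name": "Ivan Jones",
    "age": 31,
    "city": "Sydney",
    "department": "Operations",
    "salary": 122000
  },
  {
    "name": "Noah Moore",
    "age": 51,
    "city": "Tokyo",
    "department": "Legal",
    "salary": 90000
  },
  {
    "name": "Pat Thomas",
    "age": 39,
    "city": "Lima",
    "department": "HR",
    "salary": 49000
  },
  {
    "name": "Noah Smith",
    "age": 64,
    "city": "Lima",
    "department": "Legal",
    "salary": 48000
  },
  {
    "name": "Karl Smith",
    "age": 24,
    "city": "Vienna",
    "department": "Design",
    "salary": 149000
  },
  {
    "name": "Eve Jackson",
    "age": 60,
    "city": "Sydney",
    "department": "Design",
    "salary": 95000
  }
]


Data: 8 records
Condition: city = 'Vienna'

Checking each record:
  Judy Jackson: Vienna MATCH
  Ivan Anderson: Sydney
  Ivan Jones: Sydney
  Noah Moore: Tokyo
  Pat Thomas: Lima
  Noah Smith: Lima
  Karl Smith: Vienna MATCH
  Eve Jackson: Sydney

Count: 2

2


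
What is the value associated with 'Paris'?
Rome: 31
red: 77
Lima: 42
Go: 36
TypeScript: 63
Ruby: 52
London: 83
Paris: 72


Looking up key 'Paris'
Value: 72

72


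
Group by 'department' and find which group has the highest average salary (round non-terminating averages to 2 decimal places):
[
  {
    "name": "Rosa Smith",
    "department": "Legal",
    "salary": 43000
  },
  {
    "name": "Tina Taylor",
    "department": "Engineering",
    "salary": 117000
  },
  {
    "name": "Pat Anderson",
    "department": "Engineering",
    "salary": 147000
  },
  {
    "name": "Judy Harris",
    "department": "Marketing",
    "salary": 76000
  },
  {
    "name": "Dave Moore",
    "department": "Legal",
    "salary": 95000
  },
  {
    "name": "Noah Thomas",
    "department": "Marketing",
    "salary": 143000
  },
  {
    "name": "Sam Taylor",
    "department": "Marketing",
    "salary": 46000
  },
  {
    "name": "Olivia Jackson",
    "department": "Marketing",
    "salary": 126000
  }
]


Group by: department

Groups:
  Engineering: 2 people, avg salary = 264000/2 = $132000
  Legal: 2 people, avg salary = 138000/2 = $69000
  Marketing: 4 people, avg salary = 391000/4 = $97750

Highest average salary: Engineering ($132000)

Engineering ($132000)


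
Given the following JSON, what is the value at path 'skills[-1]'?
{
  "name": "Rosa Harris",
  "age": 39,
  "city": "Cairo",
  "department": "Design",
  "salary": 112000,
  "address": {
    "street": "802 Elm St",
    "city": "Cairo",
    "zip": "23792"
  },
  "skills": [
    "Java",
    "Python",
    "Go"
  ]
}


Query: skills[-1]
Path: skills -> last element
Value: Go

Go


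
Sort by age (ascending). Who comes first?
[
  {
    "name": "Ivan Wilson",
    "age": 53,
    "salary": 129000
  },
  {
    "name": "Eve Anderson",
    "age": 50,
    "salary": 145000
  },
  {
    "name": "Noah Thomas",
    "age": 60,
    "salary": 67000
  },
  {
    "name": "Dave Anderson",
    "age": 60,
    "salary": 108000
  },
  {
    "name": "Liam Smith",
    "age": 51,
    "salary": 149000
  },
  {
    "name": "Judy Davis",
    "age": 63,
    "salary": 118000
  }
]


Sort by: age (ascending)

Sorted order:
  1. Eve Anderson (age = 50)
  2. Liam Smith (age = 51)
  3. Ivan Wilson (age = 53)
  4. Noah Thomas (age = 60)
  5. Dave Anderson (age = 60)
  6. Judy Davis (age = 63)

First: Eve Anderson

Eve Anderson


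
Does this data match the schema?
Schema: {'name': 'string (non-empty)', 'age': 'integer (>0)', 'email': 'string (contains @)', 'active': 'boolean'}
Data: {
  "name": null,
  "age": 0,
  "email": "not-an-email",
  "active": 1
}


Validating each field against schema:
  name: FAIL (null is not a string)
  age: FAIL (0 is not > 0)
  email: FAIL ("not-an-email" does not contain @)
  active: FAIL (1 is not a boolean)

Result: INVALID (4 errors: name, age, email, active)

INVALID (4 errors: name, age, email, active)


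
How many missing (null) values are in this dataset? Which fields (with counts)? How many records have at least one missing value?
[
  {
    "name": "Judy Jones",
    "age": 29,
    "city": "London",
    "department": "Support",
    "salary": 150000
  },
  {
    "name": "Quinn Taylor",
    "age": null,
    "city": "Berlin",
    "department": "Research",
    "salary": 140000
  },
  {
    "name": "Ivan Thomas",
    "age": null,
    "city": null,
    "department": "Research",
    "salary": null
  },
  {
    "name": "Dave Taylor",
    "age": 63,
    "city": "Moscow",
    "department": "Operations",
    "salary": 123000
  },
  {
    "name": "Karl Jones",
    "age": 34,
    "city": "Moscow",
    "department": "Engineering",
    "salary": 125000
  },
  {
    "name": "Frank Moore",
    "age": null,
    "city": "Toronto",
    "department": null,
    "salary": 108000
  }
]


Checking for missing (null) values in 6 records:

  Judy Jones: complete
  Quinn Taylor: age
  Ivan Thomas: age, city, salary
  Dave Taylor: complete
  Karl Jones: complete
  Frank Moore: age, department

Per field:
  name: 0 missing
  age: 3 missing
  city: 1 missing
  department: 1 missing
  salary: 1 missing

Total missing values: 6
Records with any missing: 3

6 missing values (age: 3, city: 1, department: 1, salary: 1); 3 incomplete records


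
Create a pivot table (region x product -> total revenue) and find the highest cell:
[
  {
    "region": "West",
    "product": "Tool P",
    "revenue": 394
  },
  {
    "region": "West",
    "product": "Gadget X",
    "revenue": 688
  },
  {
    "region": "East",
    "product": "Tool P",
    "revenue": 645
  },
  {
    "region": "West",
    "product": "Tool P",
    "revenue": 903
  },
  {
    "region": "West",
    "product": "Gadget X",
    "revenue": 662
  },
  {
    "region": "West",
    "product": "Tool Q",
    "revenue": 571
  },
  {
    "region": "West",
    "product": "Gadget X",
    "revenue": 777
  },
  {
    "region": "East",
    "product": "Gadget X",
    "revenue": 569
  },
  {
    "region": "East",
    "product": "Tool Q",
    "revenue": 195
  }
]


Pivot: region (rows) x product (columns) -> total revenue

     Gadget X      Tool P        Tool Q      
East           569           645           195  
West          2127          1297           571  

Highest: West / Gadget X = $2127

West / Gadget X = $2127


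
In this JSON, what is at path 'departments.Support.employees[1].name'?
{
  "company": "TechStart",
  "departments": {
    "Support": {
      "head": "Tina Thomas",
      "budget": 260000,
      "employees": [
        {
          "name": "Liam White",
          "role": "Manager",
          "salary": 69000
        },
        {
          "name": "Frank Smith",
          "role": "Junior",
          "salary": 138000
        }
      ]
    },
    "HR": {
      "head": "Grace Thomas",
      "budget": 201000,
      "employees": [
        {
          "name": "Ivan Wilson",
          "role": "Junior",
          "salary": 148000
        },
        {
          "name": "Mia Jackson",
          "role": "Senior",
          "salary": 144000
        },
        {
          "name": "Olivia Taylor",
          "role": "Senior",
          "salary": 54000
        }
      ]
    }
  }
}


Path: departments.Support.employees[1].name

Navigate:
  -> departments
  -> Support
  -> employees[1].name = 'Frank Smith'

Frank Smith


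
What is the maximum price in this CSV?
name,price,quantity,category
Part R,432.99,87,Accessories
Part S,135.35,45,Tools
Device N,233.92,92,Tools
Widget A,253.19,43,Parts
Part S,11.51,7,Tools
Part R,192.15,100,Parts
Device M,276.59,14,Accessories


Computing maximum price:
Values: [432.99, 135.35, 233.92, 253.19, 11.51, 192.15, 276.59]
Max = 432.99

432.99


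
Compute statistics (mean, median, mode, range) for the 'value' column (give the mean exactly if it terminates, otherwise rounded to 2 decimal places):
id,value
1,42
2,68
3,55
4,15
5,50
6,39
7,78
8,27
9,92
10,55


Data: [42, 68, 55, 15, 50, 39, 78, 27, 92, 55]
Count: 10
Sum: 521
Mean: 521/10 = 52.1
Sorted: [15, 27, 39, 42, 50, 55, 55, 68, 78, 92]
Median: 52.5
Mode: 55 (2 times)
Range: 92 - 15 = 77
Min: 15, Max: 92

mean=52.1, median=52.5, mode=55, range=77


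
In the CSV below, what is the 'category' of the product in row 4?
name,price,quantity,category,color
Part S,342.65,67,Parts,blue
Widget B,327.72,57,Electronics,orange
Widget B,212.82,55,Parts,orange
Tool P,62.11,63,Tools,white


Query: Row 4 ('Tool P'), column 'category'
Value: Tools

Tools


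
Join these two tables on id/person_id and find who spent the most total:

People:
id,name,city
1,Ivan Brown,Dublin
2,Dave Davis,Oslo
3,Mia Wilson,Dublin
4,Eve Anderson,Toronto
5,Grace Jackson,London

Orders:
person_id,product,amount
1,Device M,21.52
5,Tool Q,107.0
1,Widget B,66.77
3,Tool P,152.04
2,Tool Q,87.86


Join on: people.id = orders.person_id

Joined rows:
  Ivan Brown (Dublin) bought Device M for $21.52
  Grace Jackson (London) bought Tool Q for $107.0
  Ivan Brown (Dublin) bought Widget B for $66.77
  Mia Wilson (Dublin) bought Tool P for $152.04
  Dave Davis (Oslo) bought Tool Q for $87.86

Total per person:
  Mia Wilson: $152.04
  Grace Jackson: $107.00
  Ivan Brown: $88.29
  Dave Davis: $87.86

Top spender: Mia Wilson ($152.04)

Mia Wilson ($152.04)


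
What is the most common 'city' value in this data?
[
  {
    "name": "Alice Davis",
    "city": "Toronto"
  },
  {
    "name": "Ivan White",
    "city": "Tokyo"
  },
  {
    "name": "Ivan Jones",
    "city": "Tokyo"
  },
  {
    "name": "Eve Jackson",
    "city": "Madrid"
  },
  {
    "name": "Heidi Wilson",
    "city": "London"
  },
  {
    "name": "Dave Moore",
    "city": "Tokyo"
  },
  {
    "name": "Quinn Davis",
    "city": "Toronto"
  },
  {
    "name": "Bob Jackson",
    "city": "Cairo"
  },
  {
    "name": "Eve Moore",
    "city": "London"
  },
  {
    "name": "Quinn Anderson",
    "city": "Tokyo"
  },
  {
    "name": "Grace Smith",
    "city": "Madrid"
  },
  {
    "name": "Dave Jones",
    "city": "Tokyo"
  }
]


Counting 'city' values across 12 records:

  Tokyo: 5 #####
  Toronto: 2 ##
  Madrid: 2 ##
  London: 2 ##
  Cairo: 1 #

Most common: Tokyo (5 times)

Tokyo (5 times)


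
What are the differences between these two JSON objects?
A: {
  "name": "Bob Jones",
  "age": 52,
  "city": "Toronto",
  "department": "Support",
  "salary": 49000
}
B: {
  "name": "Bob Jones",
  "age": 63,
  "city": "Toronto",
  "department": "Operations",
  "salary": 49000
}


Comparing each field (in key order):
  name: same
  age: DIFFERENT
  city: same
  department: DIFFERENT
  salary: same
Differences:
  age: 52 -> 63
  department: Support -> Operations

2 field(s) changed

2 changes: age, department


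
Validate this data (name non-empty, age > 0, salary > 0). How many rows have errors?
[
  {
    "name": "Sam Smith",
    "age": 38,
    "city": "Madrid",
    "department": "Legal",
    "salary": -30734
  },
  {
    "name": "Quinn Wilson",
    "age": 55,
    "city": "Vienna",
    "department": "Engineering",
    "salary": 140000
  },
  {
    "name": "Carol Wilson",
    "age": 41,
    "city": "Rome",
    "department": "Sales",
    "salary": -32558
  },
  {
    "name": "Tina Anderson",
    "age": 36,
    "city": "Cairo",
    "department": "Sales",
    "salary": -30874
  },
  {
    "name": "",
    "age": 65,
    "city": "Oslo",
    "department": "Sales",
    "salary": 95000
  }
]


Validating 5 records:
Rules: name non-empty, age > 0, salary > 0

  Row 1 (Sam Smith): negative salary: -30734
  Row 2 (Quinn Wilson): OK
  Row 3 (Carol Wilson): negative salary: -32558
  Row 4 (Tina Anderson): negative salary: -30874
  Row 5 (???): empty name

Total errors: 4

4 errors


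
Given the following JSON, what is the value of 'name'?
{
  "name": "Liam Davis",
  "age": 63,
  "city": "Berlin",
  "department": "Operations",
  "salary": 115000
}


Looking up field 'name'
Value: Liam Davis

Liam Davis


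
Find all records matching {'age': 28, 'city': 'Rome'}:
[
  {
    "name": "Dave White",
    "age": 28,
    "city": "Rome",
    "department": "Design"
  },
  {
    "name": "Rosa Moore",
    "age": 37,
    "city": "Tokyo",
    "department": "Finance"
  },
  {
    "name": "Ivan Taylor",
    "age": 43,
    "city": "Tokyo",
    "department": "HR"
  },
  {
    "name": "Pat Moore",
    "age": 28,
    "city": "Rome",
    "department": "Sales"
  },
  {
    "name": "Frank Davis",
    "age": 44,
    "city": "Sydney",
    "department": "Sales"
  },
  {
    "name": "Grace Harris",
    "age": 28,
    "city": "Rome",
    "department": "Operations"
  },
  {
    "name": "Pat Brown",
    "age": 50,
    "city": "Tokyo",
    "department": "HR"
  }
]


Search criteria: {'age': 28, 'city': 'Rome'}

Checking 7 records:
  Dave White: {age: 28, city: Rome} <-- MATCH
  Rosa Moore: {age: 37, city: Tokyo}
  Ivan Taylor: {age: 43, city: Tokyo}
  Pat Moore: {age: 28, city: Rome} <-- MATCH
  Frank Davis: {age: 44, city: Sydney}
  Grace Harris: {age: 28, city: Rome} <-- MATCH
  Pat Brown: {age: 50, city: Tokyo}

Matches: ["Dave White", "Pat Moore", "Grace Harris"]

["Dave White", "Pat Moore", "Grace Harris"]


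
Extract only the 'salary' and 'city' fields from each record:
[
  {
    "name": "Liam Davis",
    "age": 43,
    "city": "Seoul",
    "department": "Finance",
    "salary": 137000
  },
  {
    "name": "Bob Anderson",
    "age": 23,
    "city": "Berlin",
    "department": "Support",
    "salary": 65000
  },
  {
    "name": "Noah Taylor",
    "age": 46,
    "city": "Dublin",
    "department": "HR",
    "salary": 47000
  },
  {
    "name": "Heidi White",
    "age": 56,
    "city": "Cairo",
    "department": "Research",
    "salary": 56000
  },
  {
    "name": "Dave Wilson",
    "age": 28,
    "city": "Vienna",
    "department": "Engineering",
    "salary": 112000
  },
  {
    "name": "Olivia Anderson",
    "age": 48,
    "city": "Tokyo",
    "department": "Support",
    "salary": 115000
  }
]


Original: 6 records with fields: name, age, city, department, salary
Keep: ['salary', 'city']
Drop: ['name', 'age', 'department']
Result: 6 records, 2 fields each

[
  {
    "salary": 137000,
    "city": "Seoul"
  },
  {
    "salary": 65000,
    "city": "Berlin"
  },
  {
    "salary": 47000,
    "city": "Dublin"
  },
  {
    "salary": 56000,
    "city": "Cairo"
  },
  {
    "salary": 112000,
    "city": "Vienna"
  },
  {
    "salary": 115000,
    "city": "Tokyo"
  }
]


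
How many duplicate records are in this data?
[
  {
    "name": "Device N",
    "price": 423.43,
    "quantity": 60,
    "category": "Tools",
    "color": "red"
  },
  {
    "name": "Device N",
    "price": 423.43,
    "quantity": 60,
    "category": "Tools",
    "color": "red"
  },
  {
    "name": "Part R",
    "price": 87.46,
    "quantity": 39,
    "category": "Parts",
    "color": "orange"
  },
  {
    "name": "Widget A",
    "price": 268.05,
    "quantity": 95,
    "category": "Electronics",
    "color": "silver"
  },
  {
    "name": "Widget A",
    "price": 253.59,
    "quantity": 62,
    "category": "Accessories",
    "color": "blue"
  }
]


Checking 5 records for duplicates:

  Row 1: Device N ($423.43, qty 60)
  Row 2: Device N ($423.43, qty 60) <-- DUPLICATE
  Row 3: Part R ($87.46, qty 39)
  Row 4: Widget A ($268.05, qty 95)
  Row 5: Widget A ($253.59, qty 62)

Duplicates found: 1
Unique records: 4

1 duplicates, 4 unique


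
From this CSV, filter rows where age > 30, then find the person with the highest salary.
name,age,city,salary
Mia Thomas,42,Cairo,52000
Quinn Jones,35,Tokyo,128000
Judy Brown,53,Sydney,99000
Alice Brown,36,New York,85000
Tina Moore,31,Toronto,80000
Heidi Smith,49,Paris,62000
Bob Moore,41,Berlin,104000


Filter: age > 30
Sort by: salary (descending)

Filtered records (7):
  Quinn Jones, age 35, salary $128000
  Bob Moore, age 41, salary $104000
  Judy Brown, age 53, salary $99000
  Alice Brown, age 36, salary $85000
  Tina Moore, age 31, salary $80000
  Heidi Smith, age 49, salary $62000
  Mia Thomas, age 42, salary $52000

Highest salary: Quinn Jones ($128000)

Quinn Jones


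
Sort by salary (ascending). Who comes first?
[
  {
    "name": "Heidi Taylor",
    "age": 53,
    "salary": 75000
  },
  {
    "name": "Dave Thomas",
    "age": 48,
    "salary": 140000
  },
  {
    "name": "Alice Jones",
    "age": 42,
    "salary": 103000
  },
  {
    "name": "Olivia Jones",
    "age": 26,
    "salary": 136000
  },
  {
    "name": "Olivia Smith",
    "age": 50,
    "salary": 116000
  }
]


Sort by: salary (ascending)

Sorted order:
  1. Heidi Taylor (salary = 75000)
  2. Alice Jones (salary = 103000)
  3. Olivia Smith (salary = 116000)
  4. Olivia Jones (salary = 136000)
  5. Dave Thomas (salary = 140000)

First: Heidi Taylor

Heidi Taylor


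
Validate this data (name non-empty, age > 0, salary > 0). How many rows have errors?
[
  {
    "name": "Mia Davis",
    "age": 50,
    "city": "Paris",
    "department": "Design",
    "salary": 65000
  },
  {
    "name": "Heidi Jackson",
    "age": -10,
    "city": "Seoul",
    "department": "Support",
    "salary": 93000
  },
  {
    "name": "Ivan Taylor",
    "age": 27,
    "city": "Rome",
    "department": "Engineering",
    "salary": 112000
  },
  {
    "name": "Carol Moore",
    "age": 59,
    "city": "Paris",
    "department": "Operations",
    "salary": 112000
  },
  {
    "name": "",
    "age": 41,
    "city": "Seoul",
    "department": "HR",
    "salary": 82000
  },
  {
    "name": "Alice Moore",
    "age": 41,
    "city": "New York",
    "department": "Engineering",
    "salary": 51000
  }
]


Validating 6 records:
Rules: name non-empty, age > 0, salary > 0

  Row 1 (Mia Davis): OK
  Row 2 (Heidi Jackson): negative age: -10
  Row 3 (Ivan Taylor): OK
  Row 4 (Carol Moore): OK
  Row 5 (???): empty name
  Row 6 (Alice Moore): OK

Total errors: 2

2 errors


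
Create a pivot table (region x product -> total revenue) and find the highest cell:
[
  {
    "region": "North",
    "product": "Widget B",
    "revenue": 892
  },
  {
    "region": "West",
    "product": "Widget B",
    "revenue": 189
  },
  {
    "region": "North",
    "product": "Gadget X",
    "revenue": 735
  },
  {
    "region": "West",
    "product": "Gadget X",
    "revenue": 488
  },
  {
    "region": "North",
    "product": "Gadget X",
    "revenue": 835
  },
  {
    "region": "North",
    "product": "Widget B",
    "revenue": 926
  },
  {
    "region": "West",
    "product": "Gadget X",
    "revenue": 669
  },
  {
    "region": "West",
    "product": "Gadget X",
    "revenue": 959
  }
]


Pivot: region (rows) x product (columns) -> total revenue

     Gadget X      Widget B    
North         1570          1818  
West          2116           189  

Highest: West / Gadget X = $2116

West / Gadget X = $2116


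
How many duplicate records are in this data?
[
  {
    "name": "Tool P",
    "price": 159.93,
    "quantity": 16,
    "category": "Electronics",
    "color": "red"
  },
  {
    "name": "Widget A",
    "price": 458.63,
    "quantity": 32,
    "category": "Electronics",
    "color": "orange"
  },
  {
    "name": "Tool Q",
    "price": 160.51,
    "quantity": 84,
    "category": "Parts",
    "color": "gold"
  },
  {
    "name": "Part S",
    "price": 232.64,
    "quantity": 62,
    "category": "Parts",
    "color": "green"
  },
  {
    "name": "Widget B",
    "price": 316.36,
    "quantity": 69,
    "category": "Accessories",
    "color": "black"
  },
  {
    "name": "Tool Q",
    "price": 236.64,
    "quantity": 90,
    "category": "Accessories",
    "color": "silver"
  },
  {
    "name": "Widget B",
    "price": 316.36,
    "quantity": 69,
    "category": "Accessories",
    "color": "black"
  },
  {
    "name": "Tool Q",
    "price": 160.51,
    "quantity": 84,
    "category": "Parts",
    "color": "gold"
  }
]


Checking 8 records for duplicates:

  Row 1: Tool P ($159.93, qty 16)
  Row 2: Widget A ($458.63, qty 32)
  Row 3: Tool Q ($160.51, qty 84)
  Row 4: Part S ($232.64, qty 62)
  Row 5: Widget B ($316.36, qty 69)
  Row 6: Tool Q ($236.64, qty 90)
  Row 7: Widget B ($316.36, qty 69) <-- DUPLICATE
  Row 8: Tool Q ($160.51, qty 84) <-- DUPLICATE

Duplicates found: 2
Unique records: 6

2 duplicates, 6 unique


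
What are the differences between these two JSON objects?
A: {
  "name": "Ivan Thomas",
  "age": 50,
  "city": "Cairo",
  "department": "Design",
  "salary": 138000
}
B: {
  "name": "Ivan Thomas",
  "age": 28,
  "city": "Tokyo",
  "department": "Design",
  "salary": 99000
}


Comparing each field (in key order):
  name: same
  age: DIFFERENT
  city: DIFFERENT
  department: same
  salary: DIFFERENT
Differences:
  age: 50 -> 28
  city: Cairo -> Tokyo
  salary: 138000 -> 99000

3 field(s) changed

3 changes: age, city, salary


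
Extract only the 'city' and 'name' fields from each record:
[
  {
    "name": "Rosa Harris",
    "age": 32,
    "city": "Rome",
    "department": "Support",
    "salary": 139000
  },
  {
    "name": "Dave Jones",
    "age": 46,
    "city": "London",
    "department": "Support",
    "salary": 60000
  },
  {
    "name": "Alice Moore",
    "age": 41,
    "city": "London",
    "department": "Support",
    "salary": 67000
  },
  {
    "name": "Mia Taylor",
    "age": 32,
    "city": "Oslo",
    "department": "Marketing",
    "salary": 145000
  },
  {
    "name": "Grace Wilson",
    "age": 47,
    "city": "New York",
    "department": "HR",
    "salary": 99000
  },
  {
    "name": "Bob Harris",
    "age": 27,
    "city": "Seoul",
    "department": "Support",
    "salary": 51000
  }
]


Original: 6 records with fields: name, age, city, department, salary
Keep: ['city', 'name']
Drop: ['age', 'department', 'salary']
Result: 6 records, 2 fields each

[
  {
    "city": "Rome",
    "name": "Rosa Harris"
  },
  {
    "city": "London",
    "name": "Dave Jones"
  },
  {
    "city": "London",
    "name": "Alice Moore"
  },
  {
    "city": "Oslo",
    "name": "Mia Taylor"
  },
  {
    "city": "New York",
    "name": "Grace Wilson"
  },
  {
    "city": "Seoul",
    "name": "Bob Harris"
  }
]


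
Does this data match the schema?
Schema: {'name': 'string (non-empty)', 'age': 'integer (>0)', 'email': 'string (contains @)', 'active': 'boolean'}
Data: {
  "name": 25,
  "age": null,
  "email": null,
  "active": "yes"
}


Validating each field against schema:
  name: FAIL (25 is not a string)
  age: FAIL (null is not an integer)
  email: FAIL (null is not a string)
  active: FAIL ("yes" is not a boolean)

Result: INVALID (4 errors: name, age, email, active)

INVALID (4 errors: name, age, email, active)


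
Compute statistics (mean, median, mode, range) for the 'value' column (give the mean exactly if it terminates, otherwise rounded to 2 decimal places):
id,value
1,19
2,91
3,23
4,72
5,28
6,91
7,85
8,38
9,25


Data: [19, 91, 23, 72, 28, 91, 85, 38, 25]
Count: 9
Sum: 472
Mean: 472/9 ≈ 52.44 (rounded to 2 decimal places)
Sorted: [19, 23, 25, 28, 38, 72, 85, 91, 91]
Median: 38.0
Mode: 91 (2 times)
Range: 91 - 19 = 72
Min: 19, Max: 91

mean≈52.44, median=38.0, mode=91, range=72


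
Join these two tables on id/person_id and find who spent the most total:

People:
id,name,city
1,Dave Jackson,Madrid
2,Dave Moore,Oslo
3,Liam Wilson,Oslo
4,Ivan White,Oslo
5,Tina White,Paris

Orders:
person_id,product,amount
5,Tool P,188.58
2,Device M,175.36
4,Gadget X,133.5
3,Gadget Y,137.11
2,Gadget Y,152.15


Join on: people.id = orders.person_id

Joined rows:
  Tina White (Paris) bought Tool P for $188.58
  Dave Moore (Oslo) bought Device M for $175.36
  Ivan White (Oslo) bought Gadget X for $133.5
  Liam Wilson (Oslo) bought Gadget Y for $137.11
  Dave Moore (Oslo) bought Gadget Y for $152.15

Total per person:
  Dave Moore: $327.51
  Tina White: $188.58
  Liam Wilson: $137.11
  Ivan White: $133.50

Top spender: Dave Moore ($327.51)

Dave Moore ($327.51)


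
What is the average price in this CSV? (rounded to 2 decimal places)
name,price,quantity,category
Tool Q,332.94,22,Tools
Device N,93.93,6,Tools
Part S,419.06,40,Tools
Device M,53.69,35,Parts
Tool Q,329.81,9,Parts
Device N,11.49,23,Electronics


Computing average price:
Values: [332.94, 93.93, 419.06, 53.69, 329.81, 11.49]
Sum = 1240.92
Count = 6
Average = 1240.92/6 = 206.82

206.82


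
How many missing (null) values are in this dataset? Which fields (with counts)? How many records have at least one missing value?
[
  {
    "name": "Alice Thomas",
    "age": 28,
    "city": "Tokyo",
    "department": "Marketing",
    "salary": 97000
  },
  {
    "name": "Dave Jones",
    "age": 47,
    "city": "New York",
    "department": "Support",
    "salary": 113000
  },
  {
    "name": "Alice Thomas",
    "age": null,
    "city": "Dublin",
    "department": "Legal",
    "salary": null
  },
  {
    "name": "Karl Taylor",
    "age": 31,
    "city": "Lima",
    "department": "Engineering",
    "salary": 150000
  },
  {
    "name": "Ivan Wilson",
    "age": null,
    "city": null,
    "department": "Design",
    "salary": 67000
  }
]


Checking for missing (null) values in 5 records:

  Alice Thomas: complete
  Dave Jones: complete
  Alice Thomas: age, salary
  Karl Taylor: complete
  Ivan Wilson: age, city

Per field:
  name: 0 missing
  age: 2 missing
  city: 1 missing
  department: 0 missing
  salary: 1 missing

Total missing values: 4
Records with any missing: 2

4 missing values (age: 2, city: 1, salary: 1); 2 incomplete records
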